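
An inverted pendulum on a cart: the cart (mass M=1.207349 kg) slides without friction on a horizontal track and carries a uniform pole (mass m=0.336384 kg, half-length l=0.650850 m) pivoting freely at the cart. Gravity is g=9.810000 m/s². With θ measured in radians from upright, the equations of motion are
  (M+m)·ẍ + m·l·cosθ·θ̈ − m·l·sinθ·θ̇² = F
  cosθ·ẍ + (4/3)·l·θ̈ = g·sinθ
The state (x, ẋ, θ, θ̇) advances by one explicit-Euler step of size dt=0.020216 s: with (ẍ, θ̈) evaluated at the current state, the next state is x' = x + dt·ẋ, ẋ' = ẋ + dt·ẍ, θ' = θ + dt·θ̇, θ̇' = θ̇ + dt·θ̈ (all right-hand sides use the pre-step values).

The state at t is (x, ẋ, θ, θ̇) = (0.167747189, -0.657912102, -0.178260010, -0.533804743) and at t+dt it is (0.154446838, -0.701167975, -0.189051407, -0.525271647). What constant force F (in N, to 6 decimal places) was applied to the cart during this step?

F = -3.201093 N

ẍ = (ẋ'−ẋ)/dt = (-0.701167975−-0.657912102)/0.020216 = -2.139685
θ̈ = (θ̇'−θ̇)/dt = (-0.525271647−-0.533804743)/0.020216 = 0.422096
sinθ=-0.177317, cosθ=0.984154
F = (M+m)·ẍ + m·l·cosθ·θ̈ − m·l·sinθ·θ̇² = -3.303102 + 0.090947 − -0.011062 = -3.201093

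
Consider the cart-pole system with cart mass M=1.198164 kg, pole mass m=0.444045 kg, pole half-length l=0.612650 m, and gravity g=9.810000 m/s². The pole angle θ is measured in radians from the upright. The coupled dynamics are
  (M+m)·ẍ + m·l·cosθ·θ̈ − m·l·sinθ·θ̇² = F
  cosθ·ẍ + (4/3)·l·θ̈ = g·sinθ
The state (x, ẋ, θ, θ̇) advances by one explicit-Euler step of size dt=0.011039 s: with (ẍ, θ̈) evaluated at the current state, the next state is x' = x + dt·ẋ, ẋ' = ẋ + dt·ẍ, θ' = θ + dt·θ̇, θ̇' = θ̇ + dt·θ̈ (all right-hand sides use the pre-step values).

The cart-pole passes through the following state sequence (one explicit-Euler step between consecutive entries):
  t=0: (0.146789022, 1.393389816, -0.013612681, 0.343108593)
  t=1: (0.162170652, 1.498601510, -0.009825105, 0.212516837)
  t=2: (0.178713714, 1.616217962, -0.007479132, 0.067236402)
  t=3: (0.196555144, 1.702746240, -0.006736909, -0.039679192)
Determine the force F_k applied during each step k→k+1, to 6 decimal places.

step 0→1:
  ẍ = (ẋ'−ẋ)/dt = (1.498601510−1.393389816)/0.011039 = 9.530908
  θ̈ = (θ̇'−θ̇)/dt = (0.212516837−0.343108593)/0.011039 = -11.830035
  sinθ=-0.013612, cosθ=0.999907
  F = (M+m)·ẍ + m·l·cosθ·θ̈ − m·l·sinθ·θ̇² = 15.651743 + -3.217994 − -0.000436 = 12.434185
step 1→2:
  ẍ = (ẋ'−ẋ)/dt = (1.616217962−1.498601510)/0.011039 = 10.654629
  θ̈ = (θ̇'−θ̇)/dt = (0.067236402−0.212516837)/0.011039 = -13.160652
  sinθ=-0.009825, cosθ=0.999952
  F = (M+m)·ẍ + m·l·cosθ·θ̈ − m·l·sinθ·θ̇² = 17.497128 + -3.580106 − -0.000121 = 13.917143
step 2→3:
  ẍ = (ẋ'−ẋ)/dt = (1.702746240−1.616217962)/0.011039 = 7.838416
  θ̈ = (θ̇'−θ̇)/dt = (-0.039679192−0.067236402)/0.011039 = -9.685261
  sinθ=-0.007479, cosθ=0.999972
  F = (M+m)·ẍ + m·l·cosθ·θ̈ − m·l·sinθ·θ̇² = 12.872318 + -2.634745 − -0.000009 = 10.237582

F_0 = 12.434185 N
F_1 = 13.917143 N
F_2 = 10.237582 N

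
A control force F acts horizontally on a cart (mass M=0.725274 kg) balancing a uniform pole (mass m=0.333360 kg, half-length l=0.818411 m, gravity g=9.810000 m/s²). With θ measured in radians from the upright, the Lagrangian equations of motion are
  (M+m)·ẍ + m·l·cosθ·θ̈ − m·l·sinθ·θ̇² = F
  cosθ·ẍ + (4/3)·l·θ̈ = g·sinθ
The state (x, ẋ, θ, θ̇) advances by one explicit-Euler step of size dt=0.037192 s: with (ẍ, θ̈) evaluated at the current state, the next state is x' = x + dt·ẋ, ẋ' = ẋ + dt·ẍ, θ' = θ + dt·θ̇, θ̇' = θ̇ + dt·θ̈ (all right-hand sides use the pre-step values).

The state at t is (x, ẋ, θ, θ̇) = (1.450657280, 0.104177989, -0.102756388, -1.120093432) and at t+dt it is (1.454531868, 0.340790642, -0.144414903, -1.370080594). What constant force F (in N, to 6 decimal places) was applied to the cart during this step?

F = 4.945927 N

ẍ = (ẋ'−ẋ)/dt = (0.340790642−0.104177989)/0.037192 = 6.361923
θ̈ = (θ̇'−θ̇)/dt = (-1.370080594−-1.120093432)/0.037192 = -6.721530
sinθ=-0.102576, cosθ=0.994725
F = (M+m)·ẍ + m·l·cosθ·θ̈ − m·l·sinθ·θ̇² = 6.734948 + -1.824132 − -0.035111 = 4.945927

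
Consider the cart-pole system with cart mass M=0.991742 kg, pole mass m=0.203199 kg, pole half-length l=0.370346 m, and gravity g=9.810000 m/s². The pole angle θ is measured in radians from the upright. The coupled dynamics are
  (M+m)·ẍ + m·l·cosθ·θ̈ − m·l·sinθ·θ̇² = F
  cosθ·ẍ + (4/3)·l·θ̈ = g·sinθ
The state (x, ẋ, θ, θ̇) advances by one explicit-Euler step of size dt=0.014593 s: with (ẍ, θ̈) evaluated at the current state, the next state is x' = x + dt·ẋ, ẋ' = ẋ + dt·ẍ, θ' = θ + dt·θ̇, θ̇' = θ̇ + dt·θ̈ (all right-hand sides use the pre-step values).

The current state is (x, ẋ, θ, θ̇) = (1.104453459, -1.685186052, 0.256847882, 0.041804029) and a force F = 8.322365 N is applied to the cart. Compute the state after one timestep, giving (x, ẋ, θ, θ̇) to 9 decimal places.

sinθ=0.254033105, cosθ=0.967195524
temp = (F + m·l·θ̇²·sinθ)/(M+m) = (8.322365 + 0.000033408)/1.194941 = 6.964693996
θ̈ = (g·sinθ − cosθ·temp)/(l·(4/3 − m·cos²θ/(M+m))) = -9.759336084
ẍ = temp − m·l·θ̈·cosθ/(M+m) = 7.559146710
Euler: x'=1.104453459+0.014593·-1.685186052=1.079861539, ẋ'=-1.685186052+0.014593·7.559146710=-1.574875424
       θ'=0.256847882+0.014593·0.041804029=0.257457928, θ̇'=0.041804029+0.014593·-9.759336084=-0.100613962

(1.079861539, -1.574875424, 0.257457928, -0.100613962)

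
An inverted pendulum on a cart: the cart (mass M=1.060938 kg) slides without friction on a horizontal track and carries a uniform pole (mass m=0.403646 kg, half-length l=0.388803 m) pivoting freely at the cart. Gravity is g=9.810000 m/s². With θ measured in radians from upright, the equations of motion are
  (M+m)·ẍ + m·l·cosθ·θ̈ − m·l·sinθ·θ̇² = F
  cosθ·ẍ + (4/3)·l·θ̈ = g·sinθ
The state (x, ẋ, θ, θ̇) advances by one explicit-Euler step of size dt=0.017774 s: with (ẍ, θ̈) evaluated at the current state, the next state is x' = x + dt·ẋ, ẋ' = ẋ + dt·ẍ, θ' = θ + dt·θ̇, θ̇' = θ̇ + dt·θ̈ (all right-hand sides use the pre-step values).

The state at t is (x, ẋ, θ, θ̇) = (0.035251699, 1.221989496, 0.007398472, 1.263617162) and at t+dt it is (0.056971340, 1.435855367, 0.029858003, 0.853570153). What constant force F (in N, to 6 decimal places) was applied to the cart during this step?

F = 14.000285 N

ẍ = (ẋ'−ẋ)/dt = (1.435855367−1.221989496)/0.017774 = 12.032512
θ̈ = (θ̇'−θ̇)/dt = (0.853570153−1.263617162)/0.017774 = -23.070047
sinθ=0.007398, cosθ=0.999973
F = (M+m)·ẍ + m·l·cosθ·θ̈ − m·l·sinθ·θ̇² = 17.622625 + -3.620486 − 0.001854 = 14.000285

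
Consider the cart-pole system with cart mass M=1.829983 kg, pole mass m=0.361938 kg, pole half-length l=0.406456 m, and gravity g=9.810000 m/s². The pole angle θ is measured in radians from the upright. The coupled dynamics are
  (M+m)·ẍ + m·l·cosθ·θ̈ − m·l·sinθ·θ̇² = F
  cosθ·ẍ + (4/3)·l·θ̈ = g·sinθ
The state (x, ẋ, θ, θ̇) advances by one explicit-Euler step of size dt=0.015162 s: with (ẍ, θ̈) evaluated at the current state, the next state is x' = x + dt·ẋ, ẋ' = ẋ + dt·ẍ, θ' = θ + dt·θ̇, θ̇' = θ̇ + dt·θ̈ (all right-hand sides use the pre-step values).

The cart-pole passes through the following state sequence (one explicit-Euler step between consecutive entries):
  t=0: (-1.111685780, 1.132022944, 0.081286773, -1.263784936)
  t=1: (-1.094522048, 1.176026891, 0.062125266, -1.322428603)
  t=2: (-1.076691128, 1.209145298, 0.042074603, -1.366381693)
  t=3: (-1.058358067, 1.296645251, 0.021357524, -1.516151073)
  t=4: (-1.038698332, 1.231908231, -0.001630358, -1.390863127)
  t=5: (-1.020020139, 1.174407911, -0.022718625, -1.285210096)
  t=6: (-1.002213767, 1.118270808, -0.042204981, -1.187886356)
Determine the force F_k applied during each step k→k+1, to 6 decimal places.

F_0 = 5.775308 N
F_1 = 4.346208 N
F_2 = 11.186154 N
F_3 = -8.150692 N
F_4 = -7.287055 N
F_5 = -7.165982 N

step 0→1:
  ẍ = (ẋ'−ẋ)/dt = (1.176026891−1.132022944)/0.015162 = 2.902252
  θ̈ = (θ̇'−θ̇)/dt = (-1.322428603−-1.263784936)/0.015162 = -3.867806
  sinθ=0.081197, cosθ=0.996698
  F = (M+m)·ẍ + m·l·cosθ·θ̈ − m·l·sinθ·θ̇² = 6.361507 + -0.567121 − 0.019078 = 5.775308
step 1→2:
  ẍ = (ẋ'−ẋ)/dt = (1.209145298−1.176026891)/0.015162 = 2.184303
  θ̈ = (θ̇'−θ̇)/dt = (-1.366381693−-1.322428603)/0.015162 = -2.898898
  sinθ=0.062085, cosθ=0.998071
  F = (M+m)·ẍ + m·l·cosθ·θ̈ − m·l·sinθ·θ̇² = 4.787820 + -0.425640 − 0.015973 = 4.346208
step 2→3:
  ẍ = (ẋ'−ẋ)/dt = (1.296645251−1.209145298)/0.015162 = 5.771003
  θ̈ = (θ̇'−θ̇)/dt = (-1.516151073−-1.366381693)/0.015162 = -9.877944
  sinθ=0.042062, cosθ=0.999115
  F = (M+m)·ẍ + m·l·cosθ·θ̈ − m·l·sinθ·θ̇² = 12.649583 + -1.451877 − 0.011553 = 11.186154
step 3→4:
  ẍ = (ẋ'−ẋ)/dt = (1.231908231−1.296645251)/0.015162 = -4.269689
  θ̈ = (θ̇'−θ̇)/dt = (-1.390863127−-1.516151073)/0.015162 = 8.263286
  sinθ=0.021356, cosθ=0.999772
  F = (M+m)·ẍ + m·l·cosθ·θ̈ − m·l·sinθ·θ̇² = -9.358820 + 1.215350 − 0.007222 = -8.150692
step 4→5:
  ẍ = (ẋ'−ẋ)/dt = (1.174407911−1.231908231)/0.015162 = -3.792397
  θ̈ = (θ̇'−θ̇)/dt = (-1.285210096−-1.390863127)/0.015162 = 6.968278
  sinθ=-0.001630, cosθ=0.999999
  F = (M+m)·ẍ + m·l·cosθ·θ̈ − m·l·sinθ·θ̇² = -8.312634 + 1.025115 − -0.000464 = -7.287055
step 5→6:
  ẍ = (ẋ'−ẋ)/dt = (1.118270808−1.174407911)/0.015162 = -3.702487
  θ̈ = (θ̇'−θ̇)/dt = (-1.187886356−-1.285210096)/0.015162 = 6.418925
  sinθ=-0.022717, cosθ=0.999742
  F = (M+m)·ẍ + m·l·cosθ·θ̈ − m·l·sinθ·θ̇² = -8.115558 + 0.944056 − -0.005520 = -7.165982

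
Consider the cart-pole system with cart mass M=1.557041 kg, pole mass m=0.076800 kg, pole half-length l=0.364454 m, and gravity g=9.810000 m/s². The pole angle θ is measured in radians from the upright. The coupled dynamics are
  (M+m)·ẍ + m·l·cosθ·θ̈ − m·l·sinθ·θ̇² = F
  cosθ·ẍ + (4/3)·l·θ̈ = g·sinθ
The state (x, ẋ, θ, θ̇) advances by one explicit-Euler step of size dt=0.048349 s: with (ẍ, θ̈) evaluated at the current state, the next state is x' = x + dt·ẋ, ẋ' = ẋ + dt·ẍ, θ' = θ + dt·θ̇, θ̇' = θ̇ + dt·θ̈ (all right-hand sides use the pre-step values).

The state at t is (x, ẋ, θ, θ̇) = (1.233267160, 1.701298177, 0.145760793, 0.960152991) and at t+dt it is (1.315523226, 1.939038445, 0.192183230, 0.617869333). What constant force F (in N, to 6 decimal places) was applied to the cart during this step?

F = 7.834074 N

ẍ = (ẋ'−ẋ)/dt = (1.939038445−1.701298177)/0.048349 = 4.917170
θ̈ = (θ̇'−θ̇)/dt = (0.617869333−0.960152991)/0.048349 = -7.079436
sinθ=0.145245, cosθ=0.989396
F = (M+m)·ẍ + m·l·cosθ·θ̈ − m·l·sinθ·θ̇² = 8.033874 + -0.196053 − 0.003748 = 7.834074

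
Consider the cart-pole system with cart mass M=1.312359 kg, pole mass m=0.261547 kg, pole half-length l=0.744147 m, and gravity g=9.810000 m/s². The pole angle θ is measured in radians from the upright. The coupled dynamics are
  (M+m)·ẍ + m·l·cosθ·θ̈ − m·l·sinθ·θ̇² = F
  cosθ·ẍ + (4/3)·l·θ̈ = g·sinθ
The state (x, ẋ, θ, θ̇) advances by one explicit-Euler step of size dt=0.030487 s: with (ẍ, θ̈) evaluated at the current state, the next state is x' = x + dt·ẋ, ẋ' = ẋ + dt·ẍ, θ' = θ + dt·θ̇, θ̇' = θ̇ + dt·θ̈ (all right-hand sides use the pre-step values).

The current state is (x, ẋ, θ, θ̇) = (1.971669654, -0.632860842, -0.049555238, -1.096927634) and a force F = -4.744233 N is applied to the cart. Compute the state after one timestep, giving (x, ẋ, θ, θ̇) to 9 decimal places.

(1.952375626, -0.735956038, -0.082997271, -1.008080425)

sinθ=-0.049534958, cosθ=0.998772390
temp = (F + m·l·θ̇²·sinθ)/(M+m) = (-4.744233 + -0.011600487)/1.573906 = -3.021675683
θ̈ = (g·sinθ − cosθ·temp)/(l·(4/3 − m·cos²θ/(M+m))) = 2.914265396
ẍ = temp − m·l·θ̈·cosθ/(M+m) = -3.381611707
Euler: x'=1.971669654+0.030487·-0.632860842=1.952375626, ẋ'=-0.632860842+0.030487·-3.381611707=-0.735956038
       θ'=-0.049555238+0.030487·-1.096927634=-0.082997271, θ̇'=-1.096927634+0.030487·2.914265396=-1.008080425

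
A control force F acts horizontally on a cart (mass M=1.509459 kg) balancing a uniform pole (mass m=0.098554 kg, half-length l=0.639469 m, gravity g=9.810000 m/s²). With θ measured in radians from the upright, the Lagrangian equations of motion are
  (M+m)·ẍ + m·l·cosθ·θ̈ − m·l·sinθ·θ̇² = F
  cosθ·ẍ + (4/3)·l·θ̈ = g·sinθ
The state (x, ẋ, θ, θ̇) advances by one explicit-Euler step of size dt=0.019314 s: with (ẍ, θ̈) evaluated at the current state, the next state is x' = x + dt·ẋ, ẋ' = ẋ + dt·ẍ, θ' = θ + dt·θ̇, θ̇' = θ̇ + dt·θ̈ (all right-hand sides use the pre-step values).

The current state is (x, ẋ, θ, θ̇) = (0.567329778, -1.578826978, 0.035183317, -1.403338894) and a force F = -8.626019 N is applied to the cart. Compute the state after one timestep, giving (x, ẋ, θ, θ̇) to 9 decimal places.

(0.536836314, -1.687686410, 0.008079230, -1.267925510)

sinθ=0.035176059, cosθ=0.999381131
temp = (F + m·l·θ̇²·sinθ)/(M+m) = (-8.626019 + 0.004365822)/1.608013 = -5.361681266
θ̈ = (g·sinθ − cosθ·temp)/(l·(4/3 − m·cos²θ/(M+m))) = 7.011151702
ẍ = temp − m·l·θ̈·cosθ/(M+m) = -5.636296551
Euler: x'=0.567329778+0.019314·-1.578826978=0.536836314, ẋ'=-1.578826978+0.019314·-5.636296551=-1.687686410
       θ'=0.035183317+0.019314·-1.403338894=0.008079230, θ̇'=-1.403338894+0.019314·7.011151702=-1.267925510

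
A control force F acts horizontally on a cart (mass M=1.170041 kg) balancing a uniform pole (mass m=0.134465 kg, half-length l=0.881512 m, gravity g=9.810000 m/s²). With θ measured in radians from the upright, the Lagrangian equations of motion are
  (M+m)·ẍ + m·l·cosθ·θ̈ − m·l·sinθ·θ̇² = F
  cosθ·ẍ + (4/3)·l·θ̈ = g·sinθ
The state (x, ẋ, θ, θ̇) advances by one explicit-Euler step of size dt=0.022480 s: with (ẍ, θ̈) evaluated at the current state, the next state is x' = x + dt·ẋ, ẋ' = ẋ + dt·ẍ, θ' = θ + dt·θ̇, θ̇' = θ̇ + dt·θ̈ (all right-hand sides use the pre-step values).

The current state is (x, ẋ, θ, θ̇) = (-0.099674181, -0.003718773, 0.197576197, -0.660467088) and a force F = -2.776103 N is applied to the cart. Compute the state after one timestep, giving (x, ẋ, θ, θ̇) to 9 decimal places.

sinθ=0.196293261, cosθ=0.980545234
temp = (F + m·l·θ̇²·sinθ)/(M+m) = (-2.776103 + 0.010149514)/1.304506 = -2.120307217
θ̈ = (g·sinθ − cosθ·temp)/(l·(4/3 − m·cos²θ/(M+m))) = 3.680830597
ẍ = temp − m·l·θ̈·cosθ/(M+m) = -2.448255127
Euler: x'=-0.099674181+0.022480·-0.003718773=-0.099757779, ẋ'=-0.003718773+0.022480·-2.448255127=-0.058755548
       θ'=0.197576197+0.022480·-0.660467088=0.182728897, θ̇'=-0.660467088+0.022480·3.680830597=-0.577722016

(-0.099757779, -0.058755548, 0.182728897, -0.577722016)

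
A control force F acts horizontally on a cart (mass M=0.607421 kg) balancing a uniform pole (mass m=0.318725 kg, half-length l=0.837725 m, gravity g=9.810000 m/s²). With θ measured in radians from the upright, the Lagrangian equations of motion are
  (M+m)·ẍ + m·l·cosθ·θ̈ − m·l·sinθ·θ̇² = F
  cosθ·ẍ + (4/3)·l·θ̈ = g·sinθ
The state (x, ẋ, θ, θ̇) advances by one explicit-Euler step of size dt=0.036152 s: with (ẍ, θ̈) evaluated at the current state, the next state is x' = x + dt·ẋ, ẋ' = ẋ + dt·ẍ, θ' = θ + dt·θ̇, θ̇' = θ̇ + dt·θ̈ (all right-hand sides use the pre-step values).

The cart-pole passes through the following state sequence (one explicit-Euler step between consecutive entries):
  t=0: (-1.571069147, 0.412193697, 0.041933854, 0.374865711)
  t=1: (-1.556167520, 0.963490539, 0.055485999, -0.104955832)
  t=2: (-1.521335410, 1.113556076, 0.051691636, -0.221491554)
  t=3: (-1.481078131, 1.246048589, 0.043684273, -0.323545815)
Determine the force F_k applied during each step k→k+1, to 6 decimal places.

step 0→1:
  ẍ = (ẋ'−ẋ)/dt = (0.963490539−0.412193697)/0.036152 = 15.249415
  θ̈ = (θ̇'−θ̇)/dt = (-0.104955832−0.374865711)/0.036152 = -13.272337
  sinθ=0.041922, cosθ=0.999121
  F = (M+m)·ẍ + m·l·cosθ·θ̈ − m·l·sinθ·θ̇² = 14.123184 + -3.540651 − 0.001573 = 10.580961
step 1→2:
  ẍ = (ẋ'−ẋ)/dt = (1.113556076−0.963490539)/0.036152 = 4.150961
  θ̈ = (θ̇'−θ̇)/dt = (-0.221491554−-0.104955832)/0.036152 = -3.223493
  sinθ=0.055458, cosθ=0.998461
  F = (M+m)·ẍ + m·l·cosθ·θ̈ − m·l·sinθ·θ̇² = 3.844396 + -0.859361 − 0.000163 = 2.984872
step 2→3:
  ẍ = (ẋ'−ẋ)/dt = (1.246048589−1.113556076)/0.036152 = 3.664874
  θ̈ = (θ̇'−θ̇)/dt = (-0.323545815−-0.221491554)/0.036152 = -2.822922
  sinθ=0.051669, cosθ=0.998664
  F = (M+m)·ẍ + m·l·cosθ·θ̈ − m·l·sinθ·θ̇² = 3.394208 + -0.752724 − 0.000677 = 2.640807

F_0 = 10.580961 N
F_1 = 2.984872 N
F_2 = 2.640807 N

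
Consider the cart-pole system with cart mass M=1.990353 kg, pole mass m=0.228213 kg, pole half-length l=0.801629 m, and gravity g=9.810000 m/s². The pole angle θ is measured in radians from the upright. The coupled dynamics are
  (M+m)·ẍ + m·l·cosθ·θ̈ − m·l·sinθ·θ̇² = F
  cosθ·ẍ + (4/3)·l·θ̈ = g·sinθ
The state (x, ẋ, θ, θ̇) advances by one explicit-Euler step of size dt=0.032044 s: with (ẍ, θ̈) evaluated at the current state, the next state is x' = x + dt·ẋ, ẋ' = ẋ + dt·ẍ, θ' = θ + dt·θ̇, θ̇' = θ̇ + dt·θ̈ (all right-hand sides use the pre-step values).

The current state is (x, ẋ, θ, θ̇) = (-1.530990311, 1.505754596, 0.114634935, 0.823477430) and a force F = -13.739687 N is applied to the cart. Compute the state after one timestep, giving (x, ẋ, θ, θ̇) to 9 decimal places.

(-1.482739911, 1.288188311, 0.141022446, 1.059336336)

sinθ=0.114384027, cosθ=0.993436608
temp = (F + m·l·θ̇²·sinθ)/(M+m) = (-13.739687 + 0.014190006)/2.218566 = -6.186652547
θ̈ = (g·sinθ − cosθ·temp)/(l·(4/3 − m·cos²θ/(M+m))) = 7.360470166
ẍ = temp − m·l·θ̈·cosθ/(M+m) = -6.789610688
Euler: x'=-1.530990311+0.032044·1.505754596=-1.482739911, ẋ'=1.505754596+0.032044·-6.789610688=1.288188311
       θ'=0.114634935+0.032044·0.823477430=0.141022446, θ̇'=0.823477430+0.032044·7.360470166=1.059336336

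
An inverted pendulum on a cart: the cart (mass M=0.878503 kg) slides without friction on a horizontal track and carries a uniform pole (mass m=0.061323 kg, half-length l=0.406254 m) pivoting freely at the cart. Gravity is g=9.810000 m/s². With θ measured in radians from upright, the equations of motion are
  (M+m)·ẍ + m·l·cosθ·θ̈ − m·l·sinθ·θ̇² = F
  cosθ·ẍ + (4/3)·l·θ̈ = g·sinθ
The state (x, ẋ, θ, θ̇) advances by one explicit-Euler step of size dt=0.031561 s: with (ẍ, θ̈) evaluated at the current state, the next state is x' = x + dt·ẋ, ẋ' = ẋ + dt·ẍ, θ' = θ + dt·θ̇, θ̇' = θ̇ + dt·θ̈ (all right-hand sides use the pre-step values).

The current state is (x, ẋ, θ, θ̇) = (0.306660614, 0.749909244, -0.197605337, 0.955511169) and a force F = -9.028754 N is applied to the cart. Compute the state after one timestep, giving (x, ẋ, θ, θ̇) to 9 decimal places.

sinθ=-0.196321834, cosθ=0.980539513
temp = (F + m·l·θ̇²·sinθ)/(M+m) = (-9.028754 + -0.004465408)/0.939826 = -9.611587047
θ̈ = (g·sinθ − cosθ·temp)/(l·(4/3 − m·cos²θ/(M+m))) = 14.526983470
ẍ = temp − m·l·θ̈·cosθ/(M+m) = -9.989171522
Euler: x'=0.306660614+0.031561·0.749909244=0.330328500, ẋ'=0.749909244+0.031561·-9.989171522=0.434641002
       θ'=-0.197605337+0.031561·0.955511169=-0.167448449, θ̇'=0.955511169+0.031561·14.526983470=1.413997294

(0.330328500, 0.434641002, -0.167448449, 1.413997294)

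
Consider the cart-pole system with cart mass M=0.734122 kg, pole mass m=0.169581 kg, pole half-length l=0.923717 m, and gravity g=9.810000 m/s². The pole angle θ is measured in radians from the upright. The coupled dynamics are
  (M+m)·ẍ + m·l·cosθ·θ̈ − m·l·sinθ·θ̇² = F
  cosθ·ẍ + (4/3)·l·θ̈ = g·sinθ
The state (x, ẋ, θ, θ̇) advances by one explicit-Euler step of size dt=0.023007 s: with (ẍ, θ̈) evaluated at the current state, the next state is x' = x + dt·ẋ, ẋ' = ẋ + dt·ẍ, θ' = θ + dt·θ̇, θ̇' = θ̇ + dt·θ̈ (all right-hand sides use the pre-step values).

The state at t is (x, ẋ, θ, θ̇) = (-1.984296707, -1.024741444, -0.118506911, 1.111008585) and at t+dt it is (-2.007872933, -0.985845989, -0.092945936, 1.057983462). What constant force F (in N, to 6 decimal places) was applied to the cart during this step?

F = 1.192160 N

ẍ = (ẋ'−ẋ)/dt = (-0.985845989−-1.024741444)/0.023007 = 1.690592
θ̈ = (θ̇'−θ̇)/dt = (1.057983462−1.111008585)/0.023007 = -2.304739
sinθ=-0.118230, cosθ=0.992986
F = (M+m)·ẍ + m·l·cosθ·θ̈ − m·l·sinθ·θ̇² = 1.527793 + -0.358493 − -0.022860 = 1.192160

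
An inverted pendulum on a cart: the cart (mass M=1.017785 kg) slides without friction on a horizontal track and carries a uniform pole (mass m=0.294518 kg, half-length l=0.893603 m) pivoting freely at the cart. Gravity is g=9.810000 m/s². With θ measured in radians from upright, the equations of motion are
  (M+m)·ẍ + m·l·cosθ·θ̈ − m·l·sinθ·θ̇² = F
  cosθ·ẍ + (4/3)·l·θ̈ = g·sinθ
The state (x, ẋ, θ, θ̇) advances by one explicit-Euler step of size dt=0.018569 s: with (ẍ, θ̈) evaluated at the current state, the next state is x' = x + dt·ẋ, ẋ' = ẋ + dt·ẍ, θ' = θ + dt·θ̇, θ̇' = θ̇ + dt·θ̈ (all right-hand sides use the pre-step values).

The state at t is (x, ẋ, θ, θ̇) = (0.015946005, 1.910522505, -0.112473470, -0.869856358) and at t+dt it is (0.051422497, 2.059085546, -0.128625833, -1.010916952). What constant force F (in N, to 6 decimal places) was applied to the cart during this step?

ẍ = (ẋ'−ẋ)/dt = (2.059085546−1.910522505)/0.018569 = 8.000595
θ̈ = (θ̇'−θ̇)/dt = (-1.010916952−-0.869856358)/0.018569 = -7.596564
sinθ=-0.112236, cosθ=0.993682
F = (M+m)·ẍ + m·l·cosθ·θ̈ − m·l·sinθ·θ̇² = 10.499204 + -1.986648 − -0.022350 = 8.534907

F = 8.534907 N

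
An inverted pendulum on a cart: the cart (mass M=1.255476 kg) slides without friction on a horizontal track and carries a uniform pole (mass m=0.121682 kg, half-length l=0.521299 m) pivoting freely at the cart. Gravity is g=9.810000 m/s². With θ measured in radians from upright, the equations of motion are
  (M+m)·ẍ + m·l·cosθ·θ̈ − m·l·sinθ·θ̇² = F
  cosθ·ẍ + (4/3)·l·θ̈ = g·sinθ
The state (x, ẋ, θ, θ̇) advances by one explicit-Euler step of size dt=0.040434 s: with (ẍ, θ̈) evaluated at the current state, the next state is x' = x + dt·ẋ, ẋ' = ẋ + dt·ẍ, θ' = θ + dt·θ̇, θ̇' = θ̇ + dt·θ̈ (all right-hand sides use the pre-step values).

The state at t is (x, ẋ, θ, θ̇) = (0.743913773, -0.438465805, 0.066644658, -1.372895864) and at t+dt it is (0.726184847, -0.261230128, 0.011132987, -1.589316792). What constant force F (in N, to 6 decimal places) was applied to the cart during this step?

F = 5.689813 N

ẍ = (ẋ'−ẋ)/dt = (-0.261230128−-0.438465805)/0.040434 = 4.383333
θ̈ = (θ̇'−θ̇)/dt = (-1.589316792−-1.372895864)/0.040434 = -5.352449
sinθ=0.066595, cosθ=0.997780
F = (M+m)·ẍ + m·l·cosθ·θ̈ − m·l·sinθ·θ̇² = 6.036542 + -0.338767 − 0.007962 = 5.689813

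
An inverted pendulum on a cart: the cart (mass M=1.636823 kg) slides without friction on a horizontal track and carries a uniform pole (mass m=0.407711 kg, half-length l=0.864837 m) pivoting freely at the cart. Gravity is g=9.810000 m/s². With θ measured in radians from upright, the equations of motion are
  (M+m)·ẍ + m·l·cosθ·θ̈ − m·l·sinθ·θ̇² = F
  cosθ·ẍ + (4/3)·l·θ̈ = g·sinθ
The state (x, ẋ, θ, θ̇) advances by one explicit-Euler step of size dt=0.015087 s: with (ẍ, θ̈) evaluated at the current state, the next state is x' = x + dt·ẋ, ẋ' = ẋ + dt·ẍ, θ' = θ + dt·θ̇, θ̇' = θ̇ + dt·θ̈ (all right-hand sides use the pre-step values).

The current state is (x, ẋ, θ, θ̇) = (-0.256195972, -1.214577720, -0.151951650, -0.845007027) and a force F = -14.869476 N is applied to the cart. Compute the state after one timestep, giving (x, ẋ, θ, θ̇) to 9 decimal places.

sinθ=-0.151367582, cosθ=0.988477544
temp = (F + m·l·θ̇²·sinθ)/(M+m) = (-14.869476 + -0.038110110)/2.044534 = -7.291434679
θ̈ = (g·sinθ − cosθ·temp)/(l·(4/3 − m·cos²θ/(M+m))) = 5.811973644
ẍ = temp − m·l·θ̈·cosθ/(M+m) = -8.282227377
Euler: x'=-0.256195972+0.015087·-1.214577720=-0.274520306, ẋ'=-1.214577720+0.015087·-8.282227377=-1.339531684
       θ'=-0.151951650+0.015087·-0.845007027=-0.164700271, θ̇'=-0.845007027+0.015087·5.811973644=-0.757321781

(-0.274520306, -1.339531684, -0.164700271, -0.757321781)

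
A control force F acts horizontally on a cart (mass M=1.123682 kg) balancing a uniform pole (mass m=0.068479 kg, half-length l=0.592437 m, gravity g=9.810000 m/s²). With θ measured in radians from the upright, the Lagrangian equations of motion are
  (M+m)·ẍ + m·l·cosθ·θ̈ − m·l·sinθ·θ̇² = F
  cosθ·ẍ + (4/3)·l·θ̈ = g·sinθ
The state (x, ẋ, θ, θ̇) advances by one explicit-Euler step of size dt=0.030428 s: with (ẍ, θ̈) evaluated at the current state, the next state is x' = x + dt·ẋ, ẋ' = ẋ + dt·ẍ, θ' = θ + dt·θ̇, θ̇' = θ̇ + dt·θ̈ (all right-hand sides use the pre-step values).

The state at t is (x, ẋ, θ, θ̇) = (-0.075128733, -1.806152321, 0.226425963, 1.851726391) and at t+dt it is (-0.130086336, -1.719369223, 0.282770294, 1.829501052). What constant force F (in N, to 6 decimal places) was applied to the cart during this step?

F = 3.340033 N

ẍ = (ẋ'−ẋ)/dt = (-1.719369223−-1.806152321)/0.030428 = 2.852080
θ̈ = (θ̇'−θ̇)/dt = (1.829501052−1.851726391)/0.030428 = -0.730424
sinθ=0.224496, cosθ=0.974475
F = (M+m)·ẍ + m·l·cosθ·θ̈ − m·l·sinθ·θ̇² = 3.400139 + -0.028877 − 0.031229 = 3.340033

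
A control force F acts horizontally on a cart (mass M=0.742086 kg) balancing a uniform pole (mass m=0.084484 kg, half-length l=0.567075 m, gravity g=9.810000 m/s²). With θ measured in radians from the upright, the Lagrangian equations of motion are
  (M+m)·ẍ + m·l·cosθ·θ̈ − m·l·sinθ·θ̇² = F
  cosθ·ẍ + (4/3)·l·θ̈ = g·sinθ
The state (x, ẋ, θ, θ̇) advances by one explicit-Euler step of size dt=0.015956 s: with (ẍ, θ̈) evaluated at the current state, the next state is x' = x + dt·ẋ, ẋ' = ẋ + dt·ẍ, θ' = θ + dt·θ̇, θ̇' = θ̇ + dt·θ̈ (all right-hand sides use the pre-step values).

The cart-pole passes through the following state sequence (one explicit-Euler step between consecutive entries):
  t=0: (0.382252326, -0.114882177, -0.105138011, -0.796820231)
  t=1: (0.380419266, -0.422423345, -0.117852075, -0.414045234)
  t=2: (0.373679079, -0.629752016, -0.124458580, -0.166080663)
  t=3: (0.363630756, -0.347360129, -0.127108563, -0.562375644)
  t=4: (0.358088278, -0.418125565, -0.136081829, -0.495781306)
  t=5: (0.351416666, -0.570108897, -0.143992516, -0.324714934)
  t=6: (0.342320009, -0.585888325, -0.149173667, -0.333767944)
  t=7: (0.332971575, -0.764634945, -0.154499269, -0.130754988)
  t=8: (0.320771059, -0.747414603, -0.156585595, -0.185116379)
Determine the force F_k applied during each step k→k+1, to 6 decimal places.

step 0→1:
  ẍ = (ẋ'−ẋ)/dt = (-0.422423345−-0.114882177)/0.015956 = -19.274327
  θ̈ = (θ̇'−θ̇)/dt = (-0.414045234−-0.796820231)/0.015956 = 23.989408
  sinθ=-0.104944, cosθ=0.994478
  F = (M+m)·ẍ + m·l·cosθ·θ̈ − m·l·sinθ·θ̇² = -15.931581 + 1.142957 − -0.003192 = -14.785432
step 1→2:
  ẍ = (ẋ'−ẋ)/dt = (-0.629752016−-0.422423345)/0.015956 = -12.993775
  θ̈ = (θ̇'−θ̇)/dt = (-0.166080663−-0.414045234)/0.015956 = 15.540522
  sinθ=-0.117579, cosθ=0.993063
  F = (M+m)·ẍ + m·l·cosθ·θ̈ − m·l·sinθ·θ̇² = -10.740264 + 0.739363 − -0.000966 = -9.999936
step 2→3:
  ẍ = (ẋ'−ẋ)/dt = (-0.347360129−-0.629752016)/0.015956 = 17.698163
  θ̈ = (θ̇'−θ̇)/dt = (-0.562375644−-0.166080663)/0.015956 = -24.836737
  sinθ=-0.124138, cosθ=0.992265
  F = (M+m)·ẍ + m·l·cosθ·θ̈ − m·l·sinθ·θ̇² = 14.628771 + -1.180694 − -0.000164 = 13.448241
step 3→4:
  ẍ = (ẋ'−ẋ)/dt = (-0.418125565−-0.347360129)/0.015956 = -4.435036
  θ̈ = (θ̇'−θ̇)/dt = (-0.495781306−-0.562375644)/0.015956 = 4.173624
  sinθ=-0.126767, cosθ=0.991933
  F = (M+m)·ẍ + m·l·cosθ·θ̈ − m·l·sinθ·θ̇² = -3.665868 + 0.198340 − -0.001921 = -3.465607
step 4→5:
  ẍ = (ẋ'−ẋ)/dt = (-0.570108897−-0.418125565)/0.015956 = -9.525152
  θ̈ = (θ̇'−θ̇)/dt = (-0.324714934−-0.495781306)/0.015956 = 10.721131
  sinθ=-0.135662, cosθ=0.990755
  F = (M+m)·ẍ + m·l·cosθ·θ̈ − m·l·sinθ·θ̇² = -7.873205 + 0.508888 − -0.001598 = -7.362720
step 5→6:
  ẍ = (ẋ'−ẋ)/dt = (-0.585888325−-0.570108897)/0.015956 = -0.988934
  θ̈ = (θ̇'−θ̇)/dt = (-0.333767944−-0.324714934)/0.015956 = -0.567373
  sinθ=-0.143495, cosθ=0.989651
  F = (M+m)·ẍ + m·l·cosθ·θ̈ − m·l·sinθ·θ̇² = -0.817423 + -0.026901 − -0.000725 = -0.843599
step 6→7:
  ẍ = (ẋ'−ẋ)/dt = (-0.764634945−-0.585888325)/0.015956 = -11.202471
  θ̈ = (θ̇'−θ̇)/dt = (-0.130754988−-0.333767944)/0.015956 = 12.723299
  sinθ=-0.148621, cosθ=0.988894
  F = (M+m)·ẍ + m·l·cosθ·θ̈ − m·l·sinθ·θ̇² = -9.259626 + 0.602788 − -0.000793 = -8.656045
step 7→8:
  ẍ = (ẋ'−ẋ)/dt = (-0.747414603−-0.764634945)/0.015956 = 1.079239
  θ̈ = (θ̇'−θ̇)/dt = (-0.185116379−-0.130754988)/0.015956 = -3.406956
  sinθ=-0.153885, cosθ=0.988089
  F = (M+m)·ẍ + m·l·cosθ·θ̈ − m·l·sinθ·θ̇² = 0.892067 + -0.161279 − -0.000126 = 0.730914

F_0 = -14.785432 N
F_1 = -9.999936 N
F_2 = 13.448241 N
F_3 = -3.465607 N
F_4 = -7.362720 N
F_5 = -0.843599 N
F_6 = -8.656045 N
F_7 = 0.730914 N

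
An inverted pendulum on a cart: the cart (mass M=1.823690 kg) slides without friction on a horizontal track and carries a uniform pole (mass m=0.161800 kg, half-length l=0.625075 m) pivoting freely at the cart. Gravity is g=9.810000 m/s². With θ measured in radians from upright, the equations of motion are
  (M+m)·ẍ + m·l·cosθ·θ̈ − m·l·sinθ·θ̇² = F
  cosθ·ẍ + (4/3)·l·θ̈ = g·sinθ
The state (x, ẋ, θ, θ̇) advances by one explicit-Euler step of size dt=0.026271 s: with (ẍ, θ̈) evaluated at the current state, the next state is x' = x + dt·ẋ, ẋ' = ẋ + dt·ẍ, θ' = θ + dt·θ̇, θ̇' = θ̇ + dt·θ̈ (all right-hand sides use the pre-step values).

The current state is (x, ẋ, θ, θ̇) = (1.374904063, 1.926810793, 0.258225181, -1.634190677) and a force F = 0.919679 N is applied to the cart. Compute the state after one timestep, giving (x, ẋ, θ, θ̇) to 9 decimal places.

(1.425523309, 1.936560161, 0.215293358, -1.566535407)

sinθ=0.255364981, cosθ=0.966844727
temp = (F + m·l·θ̇²·sinθ)/(M+m) = (0.919679 + 0.068972734)/1.985490 = 0.497938410
θ̈ = (g·sinθ − cosθ·temp)/(l·(4/3 − m·cos²θ/(M+m))) = 2.575283384
ẍ = temp − m·l·θ̈·cosθ/(M+m) = 0.371107619
Euler: x'=1.374904063+0.026271·1.926810793=1.425523309, ẋ'=1.926810793+0.026271·0.371107619=1.936560161
       θ'=0.258225181+0.026271·-1.634190677=0.215293358, θ̇'=-1.634190677+0.026271·2.575283384=-1.566535407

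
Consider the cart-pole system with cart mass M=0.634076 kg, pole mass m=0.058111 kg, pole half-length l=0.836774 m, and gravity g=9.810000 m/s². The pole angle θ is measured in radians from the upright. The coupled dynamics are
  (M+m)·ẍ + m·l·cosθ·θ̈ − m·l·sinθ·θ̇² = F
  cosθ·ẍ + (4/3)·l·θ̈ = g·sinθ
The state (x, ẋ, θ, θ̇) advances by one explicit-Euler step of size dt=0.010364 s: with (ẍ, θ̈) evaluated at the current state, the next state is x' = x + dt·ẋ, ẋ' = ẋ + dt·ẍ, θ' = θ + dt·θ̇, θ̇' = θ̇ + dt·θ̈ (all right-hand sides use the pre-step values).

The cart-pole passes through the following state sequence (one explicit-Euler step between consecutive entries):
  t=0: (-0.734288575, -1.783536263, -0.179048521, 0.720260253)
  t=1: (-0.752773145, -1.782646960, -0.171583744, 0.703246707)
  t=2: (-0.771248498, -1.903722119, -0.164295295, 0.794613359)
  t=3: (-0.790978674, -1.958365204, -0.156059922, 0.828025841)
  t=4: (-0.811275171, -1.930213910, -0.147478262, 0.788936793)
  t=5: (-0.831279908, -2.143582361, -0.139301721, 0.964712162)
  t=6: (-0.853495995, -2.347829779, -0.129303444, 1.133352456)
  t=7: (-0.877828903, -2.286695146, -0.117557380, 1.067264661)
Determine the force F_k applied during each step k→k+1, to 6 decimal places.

F_0 = -0.014661 N
F_1 = -7.659838 N
F_2 = -3.489807 N
F_3 = 1.704171 N
F_4 = -13.430176 N
F_5 = -12.851356 N
F_6 = 3.783609 N

step 0→1:
  ẍ = (ẋ'−ẋ)/dt = (-1.782646960−-1.783536263)/0.010364 = 0.085807
  θ̈ = (θ̇'−θ̇)/dt = (0.703246707−0.720260253)/0.010364 = -1.641600
  sinθ=-0.178093, cosθ=0.984014
  F = (M+m)·ẍ + m·l·cosθ·θ̈ − m·l·sinθ·θ̇² = 0.059394 + -0.078548 − -0.004493 = -0.014661
step 1→2:
  ẍ = (ẋ'−ẋ)/dt = (-1.903722119−-1.782646960)/0.010364 = -11.682281
  θ̈ = (θ̇'−θ̇)/dt = (0.794613359−0.703246707)/0.010364 = 8.815771
  sinθ=-0.170743, cosθ=0.985316
  F = (M+m)·ẍ + m·l·cosθ·θ̈ − m·l·sinθ·θ̇² = -8.086323 + 0.422379 − -0.004106 = -7.659838
step 2→3:
  ẍ = (ẋ'−ẋ)/dt = (-1.958365204−-1.903722119)/0.010364 = -5.272393
  θ̈ = (θ̇'−θ̇)/dt = (0.828025841−0.794613359)/0.010364 = 3.223898
  sinθ=-0.163557, cosθ=0.986534
  F = (M+m)·ẍ + m·l·cosθ·θ̈ − m·l·sinθ·θ̇² = -3.649482 + 0.154654 − -0.005022 = -3.489807
step 3→4:
  ẍ = (ẋ'−ẋ)/dt = (-1.930213910−-1.958365204)/0.010364 = 2.716258
  θ̈ = (θ̇'−θ̇)/dt = (0.788936793−0.828025841)/0.010364 = -3.771618
  sinθ=-0.155427, cosθ=0.987847
  F = (M+m)·ẍ + m·l·cosθ·θ̈ − m·l·sinθ·θ̇² = 1.880158 + -0.181169 − -0.005182 = 1.704171
step 4→5:
  ẍ = (ẋ'−ẋ)/dt = (-2.143582361−-1.930213910)/0.010364 = -20.587462
  θ̈ = (θ̇'−θ̇)/dt = (0.964712162−0.788936793)/0.010364 = 16.960186
  sinθ=-0.146944, cosθ=0.989145
  F = (M+m)·ẍ + m·l·cosθ·θ̈ − m·l·sinθ·θ̇² = -14.250373 + 0.815750 − -0.004447 = -13.430176
step 5→6:
  ẍ = (ẋ'−ẋ)/dt = (-2.347829779−-2.143582361)/0.010364 = -19.707393
  θ̈ = (θ̇'−θ̇)/dt = (1.133352456−0.964712162)/0.010364 = 16.271738
  sinθ=-0.138852, cosθ=0.990313
  F = (M+m)·ẍ + m·l·cosθ·θ̈ − m·l·sinθ·θ̇² = -13.641201 + 0.783561 − -0.006284 = -12.851356
step 6→7:
  ẍ = (ẋ'−ẋ)/dt = (-2.286695146−-2.347829779)/0.010364 = 5.898749
  θ̈ = (θ̇'−θ̇)/dt = (1.067264661−1.133352456)/0.010364 = -6.376669
  sinθ=-0.128943, cosθ=0.991652
  F = (M+m)·ẍ + m·l·cosθ·θ̈ − m·l·sinθ·θ̇² = 4.083037 + -0.307482 − -0.008054 = 3.783609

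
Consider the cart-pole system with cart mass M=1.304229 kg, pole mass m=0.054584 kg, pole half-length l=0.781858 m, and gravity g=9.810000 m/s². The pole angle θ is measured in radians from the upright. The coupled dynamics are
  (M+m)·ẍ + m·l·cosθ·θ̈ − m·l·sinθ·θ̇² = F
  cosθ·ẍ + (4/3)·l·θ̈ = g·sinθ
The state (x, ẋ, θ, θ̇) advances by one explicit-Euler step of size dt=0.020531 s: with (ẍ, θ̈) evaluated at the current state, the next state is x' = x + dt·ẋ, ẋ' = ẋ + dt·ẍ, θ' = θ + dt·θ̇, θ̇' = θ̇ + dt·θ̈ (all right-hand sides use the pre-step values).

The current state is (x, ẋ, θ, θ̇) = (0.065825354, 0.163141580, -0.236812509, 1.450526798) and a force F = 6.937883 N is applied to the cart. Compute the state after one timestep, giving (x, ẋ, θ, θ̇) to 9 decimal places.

(0.069174814, 0.272138243, -0.207031743, 1.303563135)

sinθ=-0.234605293, cosθ=0.972090714
temp = (F + m·l·θ̇²·sinθ)/(M+m) = (6.937883 + -0.021066023)/1.358813 = 5.090337653
θ̈ = (g·sinθ − cosθ·temp)/(l·(4/3 − m·cos²θ/(M+m))) = -7.158134656
ẍ = temp − m·l·θ̈·cosθ/(M+m) = 5.308882317
Euler: x'=0.065825354+0.020531·0.163141580=0.069174814, ẋ'=0.163141580+0.020531·5.308882317=0.272138243
       θ'=-0.236812509+0.020531·1.450526798=-0.207031743, θ̇'=1.450526798+0.020531·-7.158134656=1.303563135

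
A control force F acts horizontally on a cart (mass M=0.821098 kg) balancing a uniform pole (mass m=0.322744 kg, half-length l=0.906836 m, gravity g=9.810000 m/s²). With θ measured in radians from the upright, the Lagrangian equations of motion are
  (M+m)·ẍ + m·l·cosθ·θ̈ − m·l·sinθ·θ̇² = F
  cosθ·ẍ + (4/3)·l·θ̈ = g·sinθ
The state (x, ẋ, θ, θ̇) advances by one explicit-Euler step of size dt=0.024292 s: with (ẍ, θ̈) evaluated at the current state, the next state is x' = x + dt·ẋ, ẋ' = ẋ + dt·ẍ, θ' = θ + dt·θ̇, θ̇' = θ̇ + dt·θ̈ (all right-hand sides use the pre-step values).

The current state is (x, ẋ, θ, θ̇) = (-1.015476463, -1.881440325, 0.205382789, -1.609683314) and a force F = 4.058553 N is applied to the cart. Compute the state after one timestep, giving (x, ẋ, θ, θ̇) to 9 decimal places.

(-1.061180411, -1.781829289, 0.166280362, -1.650140377)

sinθ=0.203941919, cosθ=0.978982990
temp = (F + m·l·θ̇²·sinθ)/(M+m) = (4.058553 + 0.154658686)/1.143842 = 3.683386067
θ̈ = (g·sinθ − cosθ·temp)/(l·(4/3 − m·cos²θ/(M+m))) = -1.665448019
ẍ = temp − m·l·θ̈·cosθ/(M+m) = 4.100569563
Euler: x'=-1.015476463+0.024292·-1.881440325=-1.061180411, ẋ'=-1.881440325+0.024292·4.100569563=-1.781829289
       θ'=0.205382789+0.024292·-1.609683314=0.166280362, θ̇'=-1.609683314+0.024292·-1.665448019=-1.650140377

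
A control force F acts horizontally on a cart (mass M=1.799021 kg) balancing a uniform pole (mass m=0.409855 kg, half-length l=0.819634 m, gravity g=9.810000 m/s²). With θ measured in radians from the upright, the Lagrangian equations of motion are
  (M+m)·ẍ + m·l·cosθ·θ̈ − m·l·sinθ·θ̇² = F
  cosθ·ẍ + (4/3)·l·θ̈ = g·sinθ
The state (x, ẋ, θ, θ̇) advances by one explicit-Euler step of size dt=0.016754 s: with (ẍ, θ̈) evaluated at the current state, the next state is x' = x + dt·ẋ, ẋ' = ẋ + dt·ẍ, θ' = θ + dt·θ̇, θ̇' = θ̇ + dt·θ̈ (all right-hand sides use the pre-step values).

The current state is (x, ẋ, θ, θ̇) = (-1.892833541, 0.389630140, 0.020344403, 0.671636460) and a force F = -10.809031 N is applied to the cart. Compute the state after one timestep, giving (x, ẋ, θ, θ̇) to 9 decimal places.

(-1.886305678, 0.293884839, 0.031597000, 0.762288809)

sinθ=0.020343000, cosθ=0.999793060
temp = (F + m·l·θ̇²·sinθ)/(M+m) = (-10.809031 + 0.003082717)/2.208876 = -4.892057446
θ̈ = (g·sinθ − cosθ·temp)/(l·(4/3 − m·cos²θ/(M+m))) = 5.410788430
ẍ = temp − m·l·θ̈·cosθ/(M+m) = -5.714772676
Euler: x'=-1.892833541+0.016754·0.389630140=-1.886305678, ẋ'=0.389630140+0.016754·-5.714772676=0.293884839
       θ'=0.020344403+0.016754·0.671636460=0.031597000, θ̇'=0.671636460+0.016754·5.410788430=0.762288809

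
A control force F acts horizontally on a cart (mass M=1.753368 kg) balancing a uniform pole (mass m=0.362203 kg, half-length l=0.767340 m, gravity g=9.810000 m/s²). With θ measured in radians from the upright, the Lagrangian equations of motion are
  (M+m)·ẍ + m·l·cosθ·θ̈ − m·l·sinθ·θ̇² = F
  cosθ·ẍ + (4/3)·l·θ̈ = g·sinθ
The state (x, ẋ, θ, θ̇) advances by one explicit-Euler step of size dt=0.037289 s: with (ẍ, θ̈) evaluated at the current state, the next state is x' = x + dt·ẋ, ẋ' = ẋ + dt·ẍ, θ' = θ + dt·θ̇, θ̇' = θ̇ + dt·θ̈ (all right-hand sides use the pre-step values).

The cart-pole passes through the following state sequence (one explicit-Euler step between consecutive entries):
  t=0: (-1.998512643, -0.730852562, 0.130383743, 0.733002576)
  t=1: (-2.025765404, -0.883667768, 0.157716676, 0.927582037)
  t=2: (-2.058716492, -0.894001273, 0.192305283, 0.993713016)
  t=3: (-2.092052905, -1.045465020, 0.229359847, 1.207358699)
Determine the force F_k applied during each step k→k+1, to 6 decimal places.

step 0→1:
  ẍ = (ẋ'−ẋ)/dt = (-0.883667768−-0.730852562)/0.037289 = -4.098131
  θ̈ = (θ̇'−θ̇)/dt = (0.927582037−0.733002576)/0.037289 = 5.218146
  sinθ=0.130015, cosθ=0.991512
  F = (M+m)·ẍ + m·l·cosθ·θ̈ − m·l·sinθ·θ̇² = -8.669887 + 1.437984 − 0.019415 = -7.251318
step 1→2:
  ẍ = (ẋ'−ẋ)/dt = (-0.894001273−-0.883667768)/0.037289 = -0.277119
  θ̈ = (θ̇'−θ̇)/dt = (0.993713016−0.927582037)/0.037289 = 1.773472
  sinθ=0.157064, cosθ=0.987588
  F = (M+m)·ẍ + m·l·cosθ·θ̈ − m·l·sinθ·θ̇² = -0.586266 + 0.486788 − 0.037560 = -0.137037
step 2→3:
  ẍ = (ẋ'−ẋ)/dt = (-1.045465020−-0.894001273)/0.037289 = -4.061888
  θ̈ = (θ̇'−θ̇)/dt = (1.207358699−0.993713016)/0.037289 = 5.729456
  sinθ=0.191122, cosθ=0.981566
  F = (M+m)·ẍ + m·l·cosθ·θ̈ − m·l·sinθ·θ̇² = -8.593213 + 1.563050 − 0.052453 = -7.082616

F_0 = -7.251318 N
F_1 = -0.137037 N
F_2 = -7.082616 N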